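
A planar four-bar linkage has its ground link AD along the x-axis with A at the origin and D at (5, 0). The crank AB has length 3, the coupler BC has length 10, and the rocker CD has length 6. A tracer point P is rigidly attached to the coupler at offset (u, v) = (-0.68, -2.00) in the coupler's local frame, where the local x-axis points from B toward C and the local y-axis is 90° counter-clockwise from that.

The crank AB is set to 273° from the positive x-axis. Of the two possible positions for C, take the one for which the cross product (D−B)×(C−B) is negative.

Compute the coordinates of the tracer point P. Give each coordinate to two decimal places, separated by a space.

-0.54 -4.99

A=(0,0), D=(5.00,0)
B = A + 3.00·(cos273°, sin273°) = (0.1570, -2.9959)
|BD| = 5.6947
circle(B,10.00) ∩ circle(D,6.00): a=8.4666, h=5.3213
  candidates: C₊=(4.5578,5.9837) cross=30.304; C₋=(10.1568,-3.0672) cross=-30.304
  mode - wants cross < 0 → take C=(10.1568,-3.0672) (cross=-30.304)
ex = (C−B)/|BC| = (1.0000,-0.0071); ey = (0.0071,1.0000)
P = B + -0.68·ex + -2.00·ey = (-0.5372,-4.9910)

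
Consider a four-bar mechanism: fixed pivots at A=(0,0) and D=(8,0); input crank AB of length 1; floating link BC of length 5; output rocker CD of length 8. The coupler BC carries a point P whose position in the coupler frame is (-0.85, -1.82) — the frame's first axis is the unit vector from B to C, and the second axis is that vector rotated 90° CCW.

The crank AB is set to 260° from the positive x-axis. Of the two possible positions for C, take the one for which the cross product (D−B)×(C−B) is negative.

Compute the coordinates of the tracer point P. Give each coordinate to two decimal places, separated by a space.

-2.18 -1.07

A=(0,0), D=(8.00,0)
B = A + 1.00·(cos260°, sin260°) = (-0.1736, -0.9848)
|BD| = 8.2328
circle(B,5.00) ∩ circle(D,8.00): a=1.7478, h=4.6846
  candidates: C₊=(1.0012,3.8752) cross=38.567; C₋=(2.1220,-5.4267) cross=-38.567
  mode - wants cross < 0 → take C=(2.1220,-5.4267) (cross=-38.567)
ex = (C−B)/|BC| = (0.4591,-0.8884); ey = (0.8884,0.4591)
P = B + -0.85·ex + -1.82·ey = (-2.1807,-1.0653)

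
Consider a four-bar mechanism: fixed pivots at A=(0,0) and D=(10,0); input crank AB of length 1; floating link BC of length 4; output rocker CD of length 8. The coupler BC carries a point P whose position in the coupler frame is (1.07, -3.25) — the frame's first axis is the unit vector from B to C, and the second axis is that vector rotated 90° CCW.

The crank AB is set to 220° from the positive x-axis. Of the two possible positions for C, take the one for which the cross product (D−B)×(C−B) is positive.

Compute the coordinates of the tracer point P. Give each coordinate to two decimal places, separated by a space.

A=(0,0), D=(10.00,0)
B = A + 1.00·(cos220°, sin220°) = (-0.7660, -0.6428)
|BD| = 10.7852
circle(B,4.00) ∩ circle(D,8.00): a=3.1673, h=2.4429
  candidates: C₊=(2.2501,1.9846) cross=26.348; C₋=(2.5413,-2.8926) cross=-26.348
  mode + wants cross > 0 → take C=(2.2501,1.9846) (cross=26.348)
ex = (C−B)/|BC| = (0.7540,0.6568); ey = (-0.6568,0.7540)
P = B + 1.07·ex + -3.25·ey = (2.1755,-2.3906)

2.18 -2.39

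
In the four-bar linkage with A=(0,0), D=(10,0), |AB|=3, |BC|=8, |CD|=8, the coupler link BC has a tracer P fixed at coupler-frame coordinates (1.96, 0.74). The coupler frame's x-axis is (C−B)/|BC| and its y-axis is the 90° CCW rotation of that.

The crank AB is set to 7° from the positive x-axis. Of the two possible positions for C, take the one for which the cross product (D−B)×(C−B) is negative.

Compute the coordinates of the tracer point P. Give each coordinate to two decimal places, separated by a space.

4.43 -1.15

A=(0,0), D=(10.00,0)
B = A + 3.00·(cos7°, sin7°) = (2.9776, 0.3656)
|BD| = 7.0319
circle(B,8.00) ∩ circle(D,8.00): a=3.5159, h=7.1860
  candidates: C₊=(6.8624,7.3591) cross=50.531; C₋=(6.1152,-6.9934) cross=-50.531
  mode - wants cross < 0 → take C=(6.1152,-6.9934) (cross=-50.531)
ex = (C−B)/|BC| = (0.3922,-0.9199); ey = (0.9199,0.3922)
P = B + 1.96·ex + 0.74·ey = (4.4271,-1.1471)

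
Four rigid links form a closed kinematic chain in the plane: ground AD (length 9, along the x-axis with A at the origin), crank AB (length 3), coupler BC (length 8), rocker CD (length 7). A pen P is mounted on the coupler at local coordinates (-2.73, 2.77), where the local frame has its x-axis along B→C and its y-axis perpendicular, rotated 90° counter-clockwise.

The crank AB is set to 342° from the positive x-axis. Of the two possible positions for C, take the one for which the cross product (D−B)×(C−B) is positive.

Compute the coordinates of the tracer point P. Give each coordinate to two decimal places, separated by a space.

A=(0,0), D=(9.00,0)
B = A + 3.00·(cos342°, sin342°) = (2.8532, -0.9271)
|BD| = 6.2163
circle(B,8.00) ∩ circle(D,7.00): a=4.3147, h=6.7367
  candidates: C₊=(6.1149,6.3778) cross=41.878; C₋=(8.1242,-6.9450) cross=-41.878
  mode + wants cross > 0 → take C=(6.1149,6.3778) (cross=41.878)
ex = (C−B)/|BC| = (0.4077,0.9131); ey = (-0.9131,0.4077)
P = B + -2.73·ex + 2.77·ey = (-0.7892,-2.2904)

-0.79 -2.29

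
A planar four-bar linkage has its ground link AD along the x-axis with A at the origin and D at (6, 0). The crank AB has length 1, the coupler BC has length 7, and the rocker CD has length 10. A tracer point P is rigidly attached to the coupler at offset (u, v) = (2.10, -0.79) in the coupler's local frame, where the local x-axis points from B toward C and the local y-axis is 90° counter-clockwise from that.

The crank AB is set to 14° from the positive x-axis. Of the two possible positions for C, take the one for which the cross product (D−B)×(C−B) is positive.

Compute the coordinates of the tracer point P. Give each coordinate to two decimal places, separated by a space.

1.05 2.48

A=(0,0), D=(6.00,0)
B = A + 1.00·(cos14°, sin14°) = (0.9703, 0.2419)
|BD| = 5.0355
circle(B,7.00) ∩ circle(D,10.00): a=-2.5463, h=6.5205
  candidates: C₊=(-1.2598,6.8772) cross=32.834; C₋=(-1.8863,-6.1487) cross=-32.834
  mode + wants cross > 0 → take C=(-1.2598,6.8772) (cross=32.834)
ex = (C−B)/|BC| = (-0.3186,0.9479); ey = (-0.9479,-0.3186)
P = B + 2.10·ex + -0.79·ey = (1.0501,2.4842)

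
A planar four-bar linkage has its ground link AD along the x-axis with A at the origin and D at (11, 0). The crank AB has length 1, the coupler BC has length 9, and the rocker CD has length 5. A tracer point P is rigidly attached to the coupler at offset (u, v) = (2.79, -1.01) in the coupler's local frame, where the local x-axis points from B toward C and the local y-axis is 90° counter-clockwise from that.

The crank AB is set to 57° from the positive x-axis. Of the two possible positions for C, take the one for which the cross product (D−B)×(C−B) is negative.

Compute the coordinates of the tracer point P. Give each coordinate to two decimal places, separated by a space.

2.33 -1.53

A=(0,0), D=(11.00,0)
B = A + 1.00·(cos57°, sin57°) = (0.5446, 0.8387)
|BD| = 10.4889
circle(B,9.00) ∩ circle(D,5.00): a=7.9139, h=4.2860
  candidates: C₊=(8.7759,4.4781) cross=44.955; C₋=(8.0906,-4.0663) cross=-44.955
  mode - wants cross < 0 → take C=(8.0906,-4.0663) (cross=-44.955)
ex = (C−B)/|BC| = (0.8384,-0.5450); ey = (0.5450,0.8384)
P = B + 2.79·ex + -1.01·ey = (2.3334,-1.5287)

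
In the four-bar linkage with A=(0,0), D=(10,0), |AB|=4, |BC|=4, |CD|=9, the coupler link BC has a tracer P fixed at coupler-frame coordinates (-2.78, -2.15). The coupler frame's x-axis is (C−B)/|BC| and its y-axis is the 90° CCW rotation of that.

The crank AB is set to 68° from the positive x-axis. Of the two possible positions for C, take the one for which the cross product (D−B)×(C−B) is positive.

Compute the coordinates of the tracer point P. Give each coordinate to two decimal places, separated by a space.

1.36 0.20

A=(0,0), D=(10.00,0)
B = A + 4.00·(cos68°, sin68°) = (1.4984, 3.7087)
|BD| = 9.2753
circle(B,4.00) ∩ circle(D,9.00): a=1.1337, h=3.8360
  candidates: C₊=(4.0714,6.7714) cross=35.580; C₋=(1.0038,-0.2606) cross=-35.580
  mode + wants cross > 0 → take C=(4.0714,6.7714) (cross=35.580)
ex = (C−B)/|BC| = (0.6432,0.7657); ey = (-0.7657,0.6432)
P = B + -2.78·ex + -2.15·ey = (1.3564,0.1972)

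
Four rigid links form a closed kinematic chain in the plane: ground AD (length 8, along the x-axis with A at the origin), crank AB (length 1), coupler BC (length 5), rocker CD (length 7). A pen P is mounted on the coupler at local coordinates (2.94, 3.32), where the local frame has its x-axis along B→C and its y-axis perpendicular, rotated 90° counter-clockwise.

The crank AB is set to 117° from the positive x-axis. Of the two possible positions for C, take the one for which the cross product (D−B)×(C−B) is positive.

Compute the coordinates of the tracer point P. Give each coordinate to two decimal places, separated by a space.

-1.06 5.28

A=(0,0), D=(8.00,0)
B = A + 1.00·(cos117°, sin117°) = (-0.4540, 0.8910)
|BD| = 8.5008
circle(B,5.00) ∩ circle(D,7.00): a=2.8388, h=4.1160
  candidates: C₊=(2.8006,4.6868) cross=34.989; C₋=(1.9377,-3.4999) cross=-34.989
  mode + wants cross > 0 → take C=(2.8006,4.6868) (cross=34.989)
ex = (C−B)/|BC| = (0.6509,0.7592); ey = (-0.7592,0.6509)
P = B + 2.94·ex + 3.32·ey = (-1.0607,5.2839)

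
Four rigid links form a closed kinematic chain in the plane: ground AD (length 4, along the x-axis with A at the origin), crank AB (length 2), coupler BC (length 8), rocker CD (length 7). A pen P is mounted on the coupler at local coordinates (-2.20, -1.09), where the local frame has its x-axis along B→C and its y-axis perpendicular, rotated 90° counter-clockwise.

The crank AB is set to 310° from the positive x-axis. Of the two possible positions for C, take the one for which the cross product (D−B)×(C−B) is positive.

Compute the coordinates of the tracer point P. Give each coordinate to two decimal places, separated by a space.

2.37 -3.74

A=(0,0), D=(4.00,0)
B = A + 2.00·(cos310°, sin310°) = (1.2856, -1.5321)
|BD| = 3.1170
circle(B,8.00) ∩ circle(D,7.00): a=3.9647, h=6.9485
  candidates: C₊=(1.3228,6.4678) cross=21.658; C₋=(8.1537,-5.6345) cross=-21.658
  mode + wants cross > 0 → take C=(1.3228,6.4678) (cross=21.658)
ex = (C−B)/|BC| = (0.0047,1.0000); ey = (-1.0000,0.0047)
P = B + -2.20·ex + -1.09·ey = (2.3653,-3.7371)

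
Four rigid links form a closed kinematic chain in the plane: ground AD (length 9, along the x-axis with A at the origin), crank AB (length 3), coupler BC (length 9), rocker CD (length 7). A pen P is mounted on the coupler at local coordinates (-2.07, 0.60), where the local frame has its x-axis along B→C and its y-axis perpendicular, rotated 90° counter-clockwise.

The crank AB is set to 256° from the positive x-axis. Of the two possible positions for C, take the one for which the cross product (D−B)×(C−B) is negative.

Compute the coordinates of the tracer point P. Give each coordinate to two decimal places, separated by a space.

-2.33 -1.47

A=(0,0), D=(9.00,0)
B = A + 3.00·(cos256°, sin256°) = (-0.7258, -2.9109)
|BD| = 10.1520
circle(B,9.00) ∩ circle(D,7.00): a=6.6521, h=6.0622
  candidates: C₊=(3.9088,4.8041) cross=61.544; C₋=(7.3852,-6.8112) cross=-61.544
  mode - wants cross < 0 → take C=(7.3852,-6.8112) (cross=-61.544)
ex = (C−B)/|BC| = (0.9012,-0.4334); ey = (0.4334,0.9012)
P = B + -2.07·ex + 0.60·ey = (-2.3313,-1.4731)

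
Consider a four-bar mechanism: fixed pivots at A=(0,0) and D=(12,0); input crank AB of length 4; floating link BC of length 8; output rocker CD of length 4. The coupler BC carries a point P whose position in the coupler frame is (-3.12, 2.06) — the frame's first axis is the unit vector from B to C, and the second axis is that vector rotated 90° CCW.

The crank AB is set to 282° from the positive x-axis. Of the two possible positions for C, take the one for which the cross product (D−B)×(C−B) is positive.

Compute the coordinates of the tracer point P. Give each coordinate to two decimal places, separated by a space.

-2.88 -3.43

A=(0,0), D=(12.00,0)
B = A + 4.00·(cos282°, sin282°) = (0.8316, -3.9126)
|BD| = 11.8339
circle(B,8.00) ∩ circle(D,4.00): a=7.9450, h=0.9364
  candidates: C₊=(8.0203,-0.4021) cross=11.081; C₋=(8.6394,-2.1695) cross=-11.081
  mode + wants cross > 0 → take C=(8.0203,-0.4021) (cross=11.081)
ex = (C−B)/|BC| = (0.8986,0.4388); ey = (-0.4388,0.8986)
P = B + -3.12·ex + 2.06·ey = (-2.8759,-3.4306)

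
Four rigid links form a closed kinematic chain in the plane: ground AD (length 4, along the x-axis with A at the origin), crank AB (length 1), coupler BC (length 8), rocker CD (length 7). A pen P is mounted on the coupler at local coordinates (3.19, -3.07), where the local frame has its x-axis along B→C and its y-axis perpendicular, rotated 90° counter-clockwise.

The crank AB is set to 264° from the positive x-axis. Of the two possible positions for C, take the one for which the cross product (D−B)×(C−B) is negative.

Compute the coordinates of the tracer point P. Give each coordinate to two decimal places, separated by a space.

-0.20 -5.42

A=(0,0), D=(4.00,0)
B = A + 1.00·(cos264°, sin264°) = (-0.1045, -0.9945)
|BD| = 4.2233
circle(B,8.00) ∩ circle(D,7.00): a=3.8875, h=6.9919
  candidates: C₊=(2.0272,6.7162) cross=29.529; C₋=(5.3202,-6.8744) cross=-29.529
  mode - wants cross < 0 → take C=(5.3202,-6.8744) (cross=-29.529)
ex = (C−B)/|BC| = (0.6781,-0.7350); ey = (0.7350,0.6781)
P = B + 3.19·ex + -3.07·ey = (-0.1978,-5.4208)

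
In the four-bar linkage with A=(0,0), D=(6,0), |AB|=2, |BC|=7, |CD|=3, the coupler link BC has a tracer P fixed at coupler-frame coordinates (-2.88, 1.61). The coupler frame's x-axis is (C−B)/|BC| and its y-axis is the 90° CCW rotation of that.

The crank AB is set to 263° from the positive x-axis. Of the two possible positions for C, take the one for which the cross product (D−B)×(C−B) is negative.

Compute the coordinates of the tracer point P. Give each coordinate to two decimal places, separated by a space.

A=(0,0), D=(6.00,0)
B = A + 2.00·(cos263°, sin263°) = (-0.2437, -1.9851)
|BD| = 6.5517
circle(B,7.00) ∩ circle(D,3.00): a=6.3285, h=2.9917
  candidates: C₊=(4.8808,2.7834) cross=19.601; C₋=(6.6937,-2.9187) cross=-19.601
  mode - wants cross < 0 → take C=(6.6937,-2.9187) (cross=-19.601)
ex = (C−B)/|BC| = (0.9911,-0.1334); ey = (0.1334,0.9911)
P = B + -2.88·ex + 1.61·ey = (-2.8833,-0.0054)

-2.88 -0.01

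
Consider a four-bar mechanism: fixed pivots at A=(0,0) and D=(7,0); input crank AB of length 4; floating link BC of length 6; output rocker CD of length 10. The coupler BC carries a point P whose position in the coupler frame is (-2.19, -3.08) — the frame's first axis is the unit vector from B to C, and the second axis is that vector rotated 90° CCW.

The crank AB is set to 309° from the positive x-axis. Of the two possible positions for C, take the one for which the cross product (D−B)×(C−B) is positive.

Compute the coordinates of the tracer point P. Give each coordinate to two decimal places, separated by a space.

5.76 -1.17

A=(0,0), D=(7.00,0)
B = A + 4.00·(cos309°, sin309°) = (2.5173, -3.1086)
|BD| = 5.4551
circle(B,6.00) ∩ circle(D,10.00): a=-3.1385, h=5.1137
  candidates: C₊=(-2.9758,-0.6949) cross=27.896; C₋=(2.8522,-9.0992) cross=-27.896
  mode + wants cross > 0 → take C=(-2.9758,-0.6949) (cross=27.896)
ex = (C−B)/|BC| = (-0.9155,0.4023); ey = (-0.4023,-0.9155)
P = B + -2.19·ex + -3.08·ey = (5.7613,-1.1698)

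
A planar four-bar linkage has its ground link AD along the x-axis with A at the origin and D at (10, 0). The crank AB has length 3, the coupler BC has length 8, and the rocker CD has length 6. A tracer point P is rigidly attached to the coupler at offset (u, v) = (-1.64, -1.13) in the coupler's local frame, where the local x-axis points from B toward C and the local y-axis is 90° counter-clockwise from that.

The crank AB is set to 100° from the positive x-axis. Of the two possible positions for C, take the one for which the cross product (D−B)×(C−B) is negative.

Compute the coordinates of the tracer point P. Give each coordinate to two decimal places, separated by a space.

A=(0,0), D=(10.00,0)
B = A + 3.00·(cos100°, sin100°) = (-0.5209, 2.9544)
|BD| = 10.9279
circle(B,8.00) ∩ circle(D,6.00): a=6.7451, h=4.3016
  candidates: C₊=(7.1359,5.2723) cross=47.008; C₋=(4.8100,-3.0106) cross=-47.008
  mode - wants cross < 0 → take C=(4.8100,-3.0106) (cross=-47.008)
ex = (C−B)/|BC| = (0.6664,-0.7456); ey = (0.7456,0.6664)
P = B + -1.64·ex + -1.13·ey = (-2.4563,3.4243)

-2.46 3.42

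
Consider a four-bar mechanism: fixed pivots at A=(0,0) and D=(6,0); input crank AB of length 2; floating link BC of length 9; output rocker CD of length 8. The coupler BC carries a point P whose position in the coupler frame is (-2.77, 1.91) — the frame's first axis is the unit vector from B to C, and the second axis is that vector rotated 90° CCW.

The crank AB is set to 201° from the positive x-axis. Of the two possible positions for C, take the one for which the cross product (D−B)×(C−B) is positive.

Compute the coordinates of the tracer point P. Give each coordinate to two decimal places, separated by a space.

-4.87 -2.23

A=(0,0), D=(6.00,0)
B = A + 2.00·(cos201°, sin201°) = (-1.8672, -0.7167)
|BD| = 7.8997
circle(B,9.00) ∩ circle(D,8.00): a=5.0259, h=7.4660
  candidates: C₊=(2.4606,7.1744) cross=58.979; C₋=(3.8153,-7.6959) cross=-58.979
  mode + wants cross > 0 → take C=(2.4606,7.1744) (cross=58.979)
ex = (C−B)/|BC| = (0.4809,0.8768); ey = (-0.8768,0.4809)
P = B + -2.77·ex + 1.91·ey = (-4.8738,-2.2270)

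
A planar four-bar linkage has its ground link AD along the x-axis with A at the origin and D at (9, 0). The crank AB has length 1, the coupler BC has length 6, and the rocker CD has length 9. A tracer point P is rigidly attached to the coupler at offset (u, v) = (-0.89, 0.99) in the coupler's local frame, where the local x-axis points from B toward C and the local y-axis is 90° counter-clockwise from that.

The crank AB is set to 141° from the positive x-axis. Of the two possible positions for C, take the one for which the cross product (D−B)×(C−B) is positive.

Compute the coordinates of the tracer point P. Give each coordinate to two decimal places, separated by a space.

A=(0,0), D=(9.00,0)
B = A + 1.00·(cos141°, sin141°) = (-0.7771, 0.6293)
|BD| = 9.7974
circle(B,6.00) ∩ circle(D,9.00): a=2.6022, h=5.4064
  candidates: C₊=(2.1669,5.8574) cross=52.968; C₋=(1.4724,-4.9330) cross=-52.968
  mode + wants cross > 0 → take C=(2.1669,5.8574) (cross=52.968)
ex = (C−B)/|BC| = (0.4907,0.8713); ey = (-0.8713,0.4907)
P = B + -0.89·ex + 0.99·ey = (-2.0765,0.3396)

-2.08 0.34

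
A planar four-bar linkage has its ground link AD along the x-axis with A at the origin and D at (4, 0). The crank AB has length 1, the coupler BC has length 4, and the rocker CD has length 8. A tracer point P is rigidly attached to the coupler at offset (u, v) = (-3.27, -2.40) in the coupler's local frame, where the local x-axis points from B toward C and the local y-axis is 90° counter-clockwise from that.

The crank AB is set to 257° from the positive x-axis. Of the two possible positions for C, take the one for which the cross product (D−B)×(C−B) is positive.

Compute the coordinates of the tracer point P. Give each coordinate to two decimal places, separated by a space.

A=(0,0), D=(4.00,0)
B = A + 1.00·(cos257°, sin257°) = (-0.2250, -0.9744)
|BD| = 4.3359
circle(B,4.00) ∩ circle(D,8.00): a=-3.3673, h=2.1590
  candidates: C₊=(-3.9913,0.3727) cross=9.361; C₋=(-3.0210,-3.8348) cross=-9.361
  mode + wants cross > 0 → take C=(-3.9913,0.3727) (cross=9.361)
ex = (C−B)/|BC| = (-0.9416,0.3368); ey = (-0.3368,-0.9416)
P = B + -3.27·ex + -2.40·ey = (3.6623,0.1842)

3.66 0.18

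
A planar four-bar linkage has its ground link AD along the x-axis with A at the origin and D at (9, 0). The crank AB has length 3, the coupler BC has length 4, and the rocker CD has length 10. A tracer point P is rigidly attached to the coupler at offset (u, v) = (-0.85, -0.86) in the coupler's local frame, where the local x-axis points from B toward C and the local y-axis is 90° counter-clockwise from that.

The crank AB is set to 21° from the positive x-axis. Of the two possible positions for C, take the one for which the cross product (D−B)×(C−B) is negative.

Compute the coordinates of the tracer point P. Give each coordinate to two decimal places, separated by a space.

A=(0,0), D=(9.00,0)
B = A + 3.00·(cos21°, sin21°) = (2.8007, 1.0751)
|BD| = 6.2918
circle(B,4.00) ∩ circle(D,10.00): a=-3.5295, h=1.8823
  candidates: C₊=(-0.3552,3.5328) cross=11.843; C₋=(-0.9984,-0.1764) cross=-11.843
  mode - wants cross < 0 → take C=(-0.9984,-0.1764) (cross=-11.843)
ex = (C−B)/|BC| = (-0.9498,-0.3129); ey = (0.3129,-0.9498)
P = B + -0.85·ex + -0.86·ey = (3.3390,2.1579)

3.34 2.16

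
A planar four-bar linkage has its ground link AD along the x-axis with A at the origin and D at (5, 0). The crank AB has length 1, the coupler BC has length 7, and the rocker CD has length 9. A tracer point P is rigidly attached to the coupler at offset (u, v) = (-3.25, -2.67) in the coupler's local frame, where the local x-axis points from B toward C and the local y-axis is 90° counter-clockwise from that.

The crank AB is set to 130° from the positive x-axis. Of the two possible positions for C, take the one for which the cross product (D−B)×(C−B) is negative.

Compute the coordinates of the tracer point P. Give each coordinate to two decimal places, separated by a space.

A=(0,0), D=(5.00,0)
B = A + 1.00·(cos130°, sin130°) = (-0.6428, 0.7660)
|BD| = 5.6945
circle(B,7.00) ∩ circle(D,9.00): a=0.0376, h=6.9999
  candidates: C₊=(0.3361,7.6973) cross=39.861; C₋=(-1.5472,-6.1753) cross=-39.861
  mode - wants cross < 0 → take C=(-1.5472,-6.1753) (cross=-39.861)
ex = (C−B)/|BC| = (-0.1292,-0.9916); ey = (0.9916,-0.1292)
P = B + -3.25·ex + -2.67·ey = (-2.8705,4.3338)

-2.87 4.33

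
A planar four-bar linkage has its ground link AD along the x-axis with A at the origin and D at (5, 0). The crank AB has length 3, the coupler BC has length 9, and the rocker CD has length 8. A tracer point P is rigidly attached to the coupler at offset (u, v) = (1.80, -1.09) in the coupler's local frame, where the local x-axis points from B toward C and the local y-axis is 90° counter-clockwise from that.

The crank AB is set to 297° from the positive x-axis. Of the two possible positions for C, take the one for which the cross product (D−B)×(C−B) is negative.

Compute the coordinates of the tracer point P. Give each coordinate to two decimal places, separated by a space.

A=(0,0), D=(5.00,0)
B = A + 3.00·(cos297°, sin297°) = (1.3620, -2.6730)
|BD| = 4.5145
circle(B,9.00) ∩ circle(D,8.00): a=4.1401, h=7.9912
  candidates: C₊=(-0.0333,6.2182) cross=36.076; C₋=(9.4299,-6.6615) cross=-36.076
  mode - wants cross < 0 → take C=(9.4299,-6.6615) (cross=-36.076)
ex = (C−B)/|BC| = (0.8964,-0.4432); ey = (0.4432,0.8964)
P = B + 1.80·ex + -1.09·ey = (2.4925,-4.4478)

2.49 -4.45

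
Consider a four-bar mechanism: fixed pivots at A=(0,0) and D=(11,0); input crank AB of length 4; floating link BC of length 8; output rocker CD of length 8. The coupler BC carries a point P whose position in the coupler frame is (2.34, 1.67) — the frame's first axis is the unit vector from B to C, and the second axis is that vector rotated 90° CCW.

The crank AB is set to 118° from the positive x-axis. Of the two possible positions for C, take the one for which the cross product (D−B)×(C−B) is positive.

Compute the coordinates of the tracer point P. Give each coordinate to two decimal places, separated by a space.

A=(0,0), D=(11.00,0)
B = A + 4.00·(cos118°, sin118°) = (-1.8779, 3.5318)
|BD| = 13.3534
circle(B,8.00) ∩ circle(D,8.00): a=6.6767, h=4.4070
  candidates: C₊=(5.7266,6.0160) cross=58.848; C₋=(3.3955,-2.4842) cross=-58.848
  mode + wants cross > 0 → take C=(5.7266,6.0160) (cross=58.848)
ex = (C−B)/|BC| = (0.9506,0.3105); ey = (-0.3105,0.9506)
P = B + 2.34·ex + 1.67·ey = (-0.1721,5.8459)

-0.17 5.85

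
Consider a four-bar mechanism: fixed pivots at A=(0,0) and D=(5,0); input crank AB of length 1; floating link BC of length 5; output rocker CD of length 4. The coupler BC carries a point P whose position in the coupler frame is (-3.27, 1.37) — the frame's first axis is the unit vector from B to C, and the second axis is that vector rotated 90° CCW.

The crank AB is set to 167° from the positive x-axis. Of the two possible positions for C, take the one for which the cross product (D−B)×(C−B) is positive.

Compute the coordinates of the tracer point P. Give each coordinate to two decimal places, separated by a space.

A=(0,0), D=(5.00,0)
B = A + 1.00·(cos167°, sin167°) = (-0.9744, 0.2250)
|BD| = 5.9786
circle(B,5.00) ∩ circle(D,4.00): a=3.7420, h=3.3163
  candidates: C₊=(2.8897,3.3981) cross=19.827; C₋=(2.6402,-3.2298) cross=-19.827
  mode + wants cross > 0 → take C=(2.8897,3.3981) (cross=19.827)
ex = (C−B)/|BC| = (0.7728,0.6346); ey = (-0.6346,0.7728)
P = B + -3.27·ex + 1.37·ey = (-4.3709,-0.7915)

-4.37 -0.79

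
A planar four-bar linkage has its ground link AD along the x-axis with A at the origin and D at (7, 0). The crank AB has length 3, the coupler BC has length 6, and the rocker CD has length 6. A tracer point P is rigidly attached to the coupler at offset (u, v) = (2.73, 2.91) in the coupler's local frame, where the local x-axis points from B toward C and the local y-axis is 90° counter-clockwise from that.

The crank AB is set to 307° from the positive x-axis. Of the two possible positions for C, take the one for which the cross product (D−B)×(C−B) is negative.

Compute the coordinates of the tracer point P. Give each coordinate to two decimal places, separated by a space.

5.73 -1.70

A=(0,0), D=(7.00,0)
B = A + 3.00·(cos307°, sin307°) = (1.8054, -2.3959)
|BD| = 5.7205
circle(B,6.00) ∩ circle(D,6.00): a=2.8602, h=5.2744
  candidates: C₊=(2.1937,3.5915) cross=30.172; C₋=(6.6118,-5.9874) cross=-30.172
  mode - wants cross < 0 → take C=(6.6118,-5.9874) (cross=-30.172)
ex = (C−B)/|BC| = (0.8011,-0.5986); ey = (0.5986,0.8011)
P = B + 2.73·ex + 2.91·ey = (5.7342,-1.6990)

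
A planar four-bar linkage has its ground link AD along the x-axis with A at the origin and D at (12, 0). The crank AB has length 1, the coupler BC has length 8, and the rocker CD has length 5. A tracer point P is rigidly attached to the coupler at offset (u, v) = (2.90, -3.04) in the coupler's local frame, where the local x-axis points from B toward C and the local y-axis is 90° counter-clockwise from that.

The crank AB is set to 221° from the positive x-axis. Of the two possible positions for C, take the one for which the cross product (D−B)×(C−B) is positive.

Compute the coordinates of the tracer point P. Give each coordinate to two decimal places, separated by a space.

A=(0,0), D=(12.00,0)
B = A + 1.00·(cos221°, sin221°) = (-0.7547, -0.6561)
|BD| = 12.7716
circle(B,8.00) ∩ circle(D,5.00): a=7.9126, h=1.1792
  candidates: C₊=(7.0869,0.9281) cross=15.060; C₋=(7.2080,-1.4273) cross=-15.060
  mode + wants cross > 0 → take C=(7.0869,0.9281) (cross=15.060)
ex = (C−B)/|BC| = (0.9802,0.1980); ey = (-0.1980,0.9802)
P = B + 2.90·ex + -3.04·ey = (2.6898,-3.0616)

2.69 -3.06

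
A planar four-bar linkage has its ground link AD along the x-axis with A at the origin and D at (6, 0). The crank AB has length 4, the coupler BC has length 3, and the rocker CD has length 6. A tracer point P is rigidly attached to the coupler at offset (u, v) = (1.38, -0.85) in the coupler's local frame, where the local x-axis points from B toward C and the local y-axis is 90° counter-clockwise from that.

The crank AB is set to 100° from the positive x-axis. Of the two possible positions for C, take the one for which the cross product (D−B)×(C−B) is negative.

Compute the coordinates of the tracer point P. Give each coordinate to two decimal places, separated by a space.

-1.15 2.38

A=(0,0), D=(6.00,0)
B = A + 4.00·(cos100°, sin100°) = (-0.6946, 3.9392)
|BD| = 7.7676
circle(B,3.00) ∩ circle(D,6.00): a=2.1458, h=2.0966
  candidates: C₊=(2.2180,4.6580) cross=16.285; C₋=(0.0915,1.0441) cross=-16.285
  mode - wants cross < 0 → take C=(0.0915,1.0441) (cross=-16.285)
ex = (C−B)/|BC| = (0.2620,-0.9651); ey = (0.9651,0.2620)
P = B + 1.38·ex + -0.85·ey = (-1.1533,2.3847)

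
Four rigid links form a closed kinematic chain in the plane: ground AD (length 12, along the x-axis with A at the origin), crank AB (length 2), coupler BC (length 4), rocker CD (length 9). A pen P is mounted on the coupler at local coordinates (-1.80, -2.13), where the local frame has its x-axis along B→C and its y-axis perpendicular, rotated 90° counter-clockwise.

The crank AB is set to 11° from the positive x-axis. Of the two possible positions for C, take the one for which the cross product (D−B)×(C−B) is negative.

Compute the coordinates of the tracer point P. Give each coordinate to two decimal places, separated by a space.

-0.72 1.14

A=(0,0), D=(12.00,0)
B = A + 2.00·(cos11°, sin11°) = (1.9633, 0.3816)
|BD| = 10.0440
circle(B,4.00) ∩ circle(D,9.00): a=1.7862, h=3.5790
  candidates: C₊=(3.8842,3.8902) cross=35.948; C₋=(3.6122,-3.2627) cross=-35.948
  mode - wants cross < 0 → take C=(3.6122,-3.2627) (cross=-35.948)
ex = (C−B)/|BC| = (0.4122,-0.9111); ey = (0.9111,0.4122)
P = B + -1.80·ex + -2.13·ey = (-0.7194,1.1435)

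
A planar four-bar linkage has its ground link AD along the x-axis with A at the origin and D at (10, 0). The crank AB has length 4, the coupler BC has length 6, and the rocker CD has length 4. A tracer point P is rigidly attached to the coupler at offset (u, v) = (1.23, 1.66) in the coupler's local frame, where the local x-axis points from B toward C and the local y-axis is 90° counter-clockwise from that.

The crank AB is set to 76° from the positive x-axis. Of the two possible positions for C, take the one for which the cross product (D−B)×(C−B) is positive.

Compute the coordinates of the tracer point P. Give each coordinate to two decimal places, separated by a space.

2.58 5.18

A=(0,0), D=(10.00,0)
B = A + 4.00·(cos76°, sin76°) = (0.9677, 3.8812)
|BD| = 9.8309
circle(B,6.00) ∩ circle(D,4.00): a=5.9326, h=0.8965
  candidates: C₊=(6.7724,2.3627) cross=8.814; C₋=(6.0645,0.7153) cross=-8.814
  mode + wants cross > 0 → take C=(6.7724,2.3627) (cross=8.814)
ex = (C−B)/|BC| = (0.9674,-0.2531); ey = (0.2531,0.9674)
P = B + 1.23·ex + 1.66·ey = (2.5778,5.1759)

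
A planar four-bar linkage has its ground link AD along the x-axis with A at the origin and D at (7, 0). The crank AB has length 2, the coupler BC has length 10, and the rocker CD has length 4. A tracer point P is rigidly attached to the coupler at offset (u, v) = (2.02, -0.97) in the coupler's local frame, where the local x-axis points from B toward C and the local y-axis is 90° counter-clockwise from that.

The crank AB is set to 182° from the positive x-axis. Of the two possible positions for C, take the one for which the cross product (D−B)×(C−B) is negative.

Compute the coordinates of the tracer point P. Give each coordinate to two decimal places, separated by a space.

-0.52 -1.75

A=(0,0), D=(7.00,0)
B = A + 2.00·(cos182°, sin182°) = (-1.9988, -0.0698)
|BD| = 8.9991
circle(B,10.00) ∩ circle(D,4.00): a=9.1667, h=3.9965
  candidates: C₊=(7.1366,3.9977) cross=35.965; C₋=(7.1986,-3.9951) cross=-35.965
  mode - wants cross < 0 → take C=(7.1986,-3.9951) (cross=-35.965)
ex = (C−B)/|BC| = (0.9197,-0.3925); ey = (0.3925,0.9197)
P = B + 2.02·ex + -0.97·ey = (-0.5217,-1.7549)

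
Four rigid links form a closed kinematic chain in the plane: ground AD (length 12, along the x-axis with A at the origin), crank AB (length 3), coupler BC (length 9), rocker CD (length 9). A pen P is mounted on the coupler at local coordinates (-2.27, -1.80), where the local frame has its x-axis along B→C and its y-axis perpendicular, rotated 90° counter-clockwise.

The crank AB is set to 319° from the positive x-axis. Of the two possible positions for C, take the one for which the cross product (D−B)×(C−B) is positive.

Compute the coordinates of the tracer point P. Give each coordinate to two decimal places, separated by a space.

3.08 -4.75

A=(0,0), D=(12.00,0)
B = A + 3.00·(cos319°, sin319°) = (2.2641, -1.9682)
|BD| = 9.9328
circle(B,9.00) ∩ circle(D,9.00): a=4.9664, h=7.5056
  candidates: C₊=(5.6448,6.3727) cross=74.552; C₋=(8.6193,-8.3409) cross=-74.552
  mode + wants cross > 0 → take C=(5.6448,6.3727) (cross=74.552)
ex = (C−B)/|BC| = (0.3756,0.9268); ey = (-0.9268,0.3756)
P = B + -2.27·ex + -1.80·ey = (3.0796,-4.7481)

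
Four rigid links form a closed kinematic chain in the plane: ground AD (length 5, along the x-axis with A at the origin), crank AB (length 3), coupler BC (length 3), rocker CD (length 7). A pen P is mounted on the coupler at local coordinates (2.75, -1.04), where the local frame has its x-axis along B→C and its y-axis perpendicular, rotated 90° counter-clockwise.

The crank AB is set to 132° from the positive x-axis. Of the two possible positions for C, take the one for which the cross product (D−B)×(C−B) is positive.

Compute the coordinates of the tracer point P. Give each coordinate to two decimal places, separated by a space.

0.46 3.83

A=(0,0), D=(5.00,0)
B = A + 3.00·(cos132°, sin132°) = (-2.0074, 2.2294)
|BD| = 7.3535
circle(B,3.00) ∩ circle(D,7.00): a=0.9570, h=2.8433
  candidates: C₊=(-0.2335,4.6488) cross=20.908; C₋=(-1.9575,-0.7702) cross=-20.908
  mode + wants cross > 0 → take C=(-0.2335,4.6488) (cross=20.908)
ex = (C−B)/|BC| = (0.5913,0.8064); ey = (-0.8064,0.5913)
P = B + 2.75·ex + -1.04·ey = (0.4574,3.8322)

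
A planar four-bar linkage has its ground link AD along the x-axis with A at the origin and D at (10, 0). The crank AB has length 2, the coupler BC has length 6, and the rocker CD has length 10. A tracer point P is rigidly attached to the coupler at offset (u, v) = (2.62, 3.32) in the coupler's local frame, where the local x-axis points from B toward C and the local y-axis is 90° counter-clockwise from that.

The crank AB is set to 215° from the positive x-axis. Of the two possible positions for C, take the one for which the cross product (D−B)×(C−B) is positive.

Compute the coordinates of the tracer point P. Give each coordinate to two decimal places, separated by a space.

-3.50 2.65

A=(0,0), D=(10.00,0)
B = A + 2.00·(cos215°, sin215°) = (-1.6383, -1.1472)
|BD| = 11.6947
circle(B,6.00) ∩ circle(D,10.00): a=3.1111, h=5.1304
  candidates: C₊=(0.9545,4.2637) cross=59.999; C₋=(1.9610,-5.9477) cross=-59.999
  mode + wants cross > 0 → take C=(0.9545,4.2637) (cross=59.999)
ex = (C−B)/|BC| = (0.4321,0.9018); ey = (-0.9018,0.4321)
P = B + 2.62·ex + 3.32·ey = (-3.5001,2.6503)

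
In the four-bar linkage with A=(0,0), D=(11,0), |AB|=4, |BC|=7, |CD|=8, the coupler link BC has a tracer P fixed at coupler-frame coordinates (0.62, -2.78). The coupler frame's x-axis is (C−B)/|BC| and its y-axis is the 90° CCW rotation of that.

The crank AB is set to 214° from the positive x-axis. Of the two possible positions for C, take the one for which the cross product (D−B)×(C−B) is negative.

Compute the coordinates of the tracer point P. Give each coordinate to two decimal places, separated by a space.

-3.05 -5.07

A=(0,0), D=(11.00,0)
B = A + 4.00·(cos214°, sin214°) = (-3.3162, -2.2368)
|BD| = 14.4898
circle(B,7.00) ∩ circle(D,8.00): a=6.7273, h=1.9348
  candidates: C₊=(3.0319,0.7133) cross=28.034; C₋=(3.6292,-3.1098) cross=-28.034
  mode - wants cross < 0 → take C=(3.6292,-3.1098) (cross=-28.034)
ex = (C−B)/|BC| = (0.9922,-0.1247); ey = (0.1247,0.9922)
P = B + 0.62·ex + -2.78·ey = (-3.0477,-5.0724)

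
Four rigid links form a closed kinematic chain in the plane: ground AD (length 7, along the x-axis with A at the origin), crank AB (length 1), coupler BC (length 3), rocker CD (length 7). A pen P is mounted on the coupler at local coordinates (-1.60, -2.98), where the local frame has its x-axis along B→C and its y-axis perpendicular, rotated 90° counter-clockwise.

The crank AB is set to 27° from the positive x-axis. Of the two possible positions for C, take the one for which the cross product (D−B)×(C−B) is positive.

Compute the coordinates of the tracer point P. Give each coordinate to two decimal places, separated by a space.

3.86 -1.17

A=(0,0), D=(7.00,0)
B = A + 1.00·(cos27°, sin27°) = (0.8910, 0.4540)
|BD| = 6.1258
circle(B,3.00) ∩ circle(D,7.00): a=-0.2019, h=2.9932
  candidates: C₊=(0.9115,3.4539) cross=18.336; C₋=(0.4678,-2.5160) cross=-18.336
  mode + wants cross > 0 → take C=(0.9115,3.4539) (cross=18.336)
ex = (C−B)/|BC| = (0.0068,1.0000); ey = (-1.0000,0.0068)
P = B + -1.60·ex + -2.98·ey = (3.8600,-1.1663)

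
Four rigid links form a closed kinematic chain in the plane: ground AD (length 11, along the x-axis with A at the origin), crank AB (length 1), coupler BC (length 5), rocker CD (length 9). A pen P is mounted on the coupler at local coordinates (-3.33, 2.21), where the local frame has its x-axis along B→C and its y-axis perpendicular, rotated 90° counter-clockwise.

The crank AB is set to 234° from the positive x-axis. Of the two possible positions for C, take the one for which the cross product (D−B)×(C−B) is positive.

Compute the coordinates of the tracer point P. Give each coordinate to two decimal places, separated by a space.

A=(0,0), D=(11.00,0)
B = A + 1.00·(cos234°, sin234°) = (-0.5878, -0.8090)
|BD| = 11.6160
circle(B,5.00) ∩ circle(D,9.00): a=3.3975, h=3.6684
  candidates: C₊=(2.5460,3.0871) cross=42.612; C₋=(3.0570,-4.2318) cross=-42.612
  mode + wants cross > 0 → take C=(2.5460,3.0871) (cross=42.612)
ex = (C−B)/|BC| = (0.6268,0.7792); ey = (-0.7792,0.6268)
P = B + -3.33·ex + 2.21·ey = (-4.3970,-2.0187)

-4.40 -2.02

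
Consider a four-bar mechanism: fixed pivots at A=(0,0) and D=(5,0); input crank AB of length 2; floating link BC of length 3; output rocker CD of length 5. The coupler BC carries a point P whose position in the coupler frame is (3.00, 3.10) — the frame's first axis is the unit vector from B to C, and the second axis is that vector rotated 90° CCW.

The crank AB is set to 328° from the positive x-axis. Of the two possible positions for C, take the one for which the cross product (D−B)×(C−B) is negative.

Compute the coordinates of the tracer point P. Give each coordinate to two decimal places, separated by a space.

A=(0,0), D=(5.00,0)
B = A + 2.00·(cos328°, sin328°) = (1.6961, -1.0598)
|BD| = 3.4697
circle(B,3.00) ∩ circle(D,5.00): a=-0.5708, h=2.9452
  candidates: C₊=(0.2530,1.5703) cross=10.219; C₋=(2.0522,-4.0386) cross=-10.219
  mode - wants cross < 0 → take C=(2.0522,-4.0386) (cross=-10.219)
ex = (C−B)/|BC| = (0.1187,-0.9929); ey = (0.9929,0.1187)
P = B + 3.00·ex + 3.10·ey = (5.1303,-3.6706)

5.13 -3.67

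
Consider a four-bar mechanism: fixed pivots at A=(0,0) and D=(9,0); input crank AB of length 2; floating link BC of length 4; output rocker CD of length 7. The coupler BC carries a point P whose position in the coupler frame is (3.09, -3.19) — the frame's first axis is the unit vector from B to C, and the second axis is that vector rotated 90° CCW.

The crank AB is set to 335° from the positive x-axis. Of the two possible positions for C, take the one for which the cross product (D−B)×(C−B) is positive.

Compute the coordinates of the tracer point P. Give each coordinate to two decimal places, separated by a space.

A=(0,0), D=(9.00,0)
B = A + 2.00·(cos335°, sin335°) = (1.8126, -0.8452)
|BD| = 7.2369
circle(B,4.00) ∩ circle(D,7.00): a=1.3385, h=3.7694
  candidates: C₊=(2.7017,3.0547) cross=27.279; C₋=(3.5822,-4.4325) cross=-27.279
  mode + wants cross > 0 → take C=(2.7017,3.0547) (cross=27.279)
ex = (C−B)/|BC| = (0.2223,0.9750); ey = (-0.9750,0.2223)
P = B + 3.09·ex + -3.19·ey = (5.6096,1.4584)

5.61 1.46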